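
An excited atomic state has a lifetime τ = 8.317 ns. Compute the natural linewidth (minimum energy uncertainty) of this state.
39.570 neV

Using the energy-time uncertainty principle:
ΔEΔt ≥ ℏ/2

The lifetime τ represents the time uncertainty Δt.
The natural linewidth (minimum energy uncertainty) is:

ΔE = ℏ/(2τ)
ΔE = (1.055e-34 J·s) / (2 × 8.317e-09 s)
ΔE = 6.340e-27 J = 39.570 neV

This natural linewidth limits the precision of spectroscopic measurements.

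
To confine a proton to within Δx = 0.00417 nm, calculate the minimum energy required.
298.320 meV

Localizing a particle requires giving it sufficient momentum uncertainty:

1. From uncertainty principle: Δp ≥ ℏ/(2Δx)
   Δp_min = (1.055e-34 J·s) / (2 × 4.170e-12 m)
   Δp_min = 1.264e-23 kg·m/s

2. This momentum uncertainty corresponds to kinetic energy:
   KE ≈ (Δp)²/(2m) = (1.264e-23)²/(2 × 1.673e-27 kg)
   KE = 4.780e-20 J = 298.320 meV

Tighter localization requires more energy.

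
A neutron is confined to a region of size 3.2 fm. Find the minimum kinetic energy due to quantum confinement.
505.890 keV

Using the uncertainty principle:

1. Position uncertainty: Δx ≈ 3.200e-15 m
2. Minimum momentum uncertainty: Δp = ℏ/(2Δx) = 1.648e-20 kg·m/s
3. Minimum kinetic energy:
   KE = (Δp)²/(2m) = (1.648e-20)²/(2 × 1.675e-27 kg)
   KE = 8.105e-14 J = 505.890 keV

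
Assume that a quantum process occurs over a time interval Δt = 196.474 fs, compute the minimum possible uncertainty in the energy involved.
1.675 meV

Using the energy-time uncertainty principle:
ΔEΔt ≥ ℏ/2

The minimum uncertainty in energy is:
ΔE_min = ℏ/(2Δt)
ΔE_min = (1.055e-34 J·s) / (2 × 1.965e-13 s)
ΔE_min = 2.684e-22 J = 1.675 meV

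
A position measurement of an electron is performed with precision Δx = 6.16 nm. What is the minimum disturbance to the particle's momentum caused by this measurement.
8.560 × 10^-27 kg·m/s

The uncertainty principle implies that measuring position disturbs momentum:
ΔxΔp ≥ ℏ/2

When we measure position with precision Δx, we necessarily introduce a momentum uncertainty:
Δp ≥ ℏ/(2Δx)
Δp_min = (1.055e-34 J·s) / (2 × 6.160e-09 m)
Δp_min = 8.560e-27 kg·m/s

The more precisely we measure position, the greater the momentum disturbance.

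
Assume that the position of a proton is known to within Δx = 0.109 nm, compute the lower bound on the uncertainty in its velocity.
289.216 m/s

Using the Heisenberg uncertainty principle and Δp = mΔv:
ΔxΔp ≥ ℏ/2
Δx(mΔv) ≥ ℏ/2

The minimum uncertainty in velocity is:
Δv_min = ℏ/(2mΔx)
Δv_min = (1.055e-34 J·s) / (2 × 1.673e-27 kg × 1.090e-10 m)
Δv_min = 2.892e+02 m/s = 289.216 m/s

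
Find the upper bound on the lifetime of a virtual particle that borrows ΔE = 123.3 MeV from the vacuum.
2.669 ys

Using the energy-time uncertainty principle:
ΔEΔt ≥ ℏ/2

For a virtual particle borrowing energy ΔE, the maximum lifetime is:
Δt_max = ℏ/(2ΔE)

Converting energy:
ΔE = 123.3 MeV = 1.975e-11 J

Δt_max = (1.055e-34 J·s) / (2 × 1.975e-11 J)
Δt_max = 2.669e-24 s = 2.669 ys

Virtual particles with higher borrowed energy exist for shorter times.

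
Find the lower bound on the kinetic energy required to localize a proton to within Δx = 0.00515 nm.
195.587 meV

Localizing a particle requires giving it sufficient momentum uncertainty:

1. From uncertainty principle: Δp ≥ ℏ/(2Δx)
   Δp_min = (1.055e-34 J·s) / (2 × 5.150e-12 m)
   Δp_min = 1.024e-23 kg·m/s

2. This momentum uncertainty corresponds to kinetic energy:
   KE ≈ (Δp)²/(2m) = (1.024e-23)²/(2 × 1.673e-27 kg)
   KE = 3.134e-20 J = 195.587 meV

Tighter localization requires more energy.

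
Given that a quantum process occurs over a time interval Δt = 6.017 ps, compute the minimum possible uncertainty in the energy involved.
54.696 μeV

Using the energy-time uncertainty principle:
ΔEΔt ≥ ℏ/2

The minimum uncertainty in energy is:
ΔE_min = ℏ/(2Δt)
ΔE_min = (1.055e-34 J·s) / (2 × 6.017e-12 s)
ΔE_min = 8.763e-24 J = 54.696 μeV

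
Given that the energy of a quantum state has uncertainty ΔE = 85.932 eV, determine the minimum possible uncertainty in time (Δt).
3.830 as

Using the energy-time uncertainty principle:
ΔEΔt ≥ ℏ/2

The minimum uncertainty in time is:
Δt_min = ℏ/(2ΔE)
Δt_min = (1.055e-34 J·s) / (2 × 1.377e-17 J)
Δt_min = 3.830e-18 s = 3.830 as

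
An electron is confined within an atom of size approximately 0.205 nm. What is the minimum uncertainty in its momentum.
2.572 × 10^-25 kg·m/s

Using the Heisenberg uncertainty principle:
ΔxΔp ≥ ℏ/2

With Δx ≈ L = 2.050e-10 m (the confinement size):
Δp_min = ℏ/(2Δx)
Δp_min = (1.055e-34 J·s) / (2 × 2.050e-10 m)
Δp_min = 2.572e-25 kg·m/s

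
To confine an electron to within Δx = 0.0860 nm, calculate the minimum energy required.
1.288 eV

Localizing a particle requires giving it sufficient momentum uncertainty:

1. From uncertainty principle: Δp ≥ ℏ/(2Δx)
   Δp_min = (1.055e-34 J·s) / (2 × 8.600e-11 m)
   Δp_min = 6.131e-25 kg·m/s

2. This momentum uncertainty corresponds to kinetic energy:
   KE ≈ (Δp)²/(2m) = (6.131e-25)²/(2 × 9.109e-31 kg)
   KE = 2.063e-19 J = 1.288 eV

Tighter localization requires more energy.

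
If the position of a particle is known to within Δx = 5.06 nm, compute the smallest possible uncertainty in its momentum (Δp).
1.042 × 10^-26 kg·m/s

Using the Heisenberg uncertainty principle:
ΔxΔp ≥ ℏ/2

The minimum uncertainty in momentum is:
Δp_min = ℏ/(2Δx)
Δp_min = (1.055e-34 J·s) / (2 × 5.060e-09 m)
Δp_min = 1.042e-26 kg·m/s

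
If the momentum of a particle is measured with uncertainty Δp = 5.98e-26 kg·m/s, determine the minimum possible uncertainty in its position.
881.749 pm

Using the Heisenberg uncertainty principle:
ΔxΔp ≥ ℏ/2

The minimum uncertainty in position is:
Δx_min = ℏ/(2Δp)
Δx_min = (1.055e-34 J·s) / (2 × 5.980e-26 kg·m/s)
Δx_min = 8.817e-10 m = 881.749 pm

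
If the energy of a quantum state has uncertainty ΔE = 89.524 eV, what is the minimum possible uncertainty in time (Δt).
3.676 as

Using the energy-time uncertainty principle:
ΔEΔt ≥ ℏ/2

The minimum uncertainty in time is:
Δt_min = ℏ/(2ΔE)
Δt_min = (1.055e-34 J·s) / (2 × 1.434e-17 J)
Δt_min = 3.676e-18 s = 3.676 as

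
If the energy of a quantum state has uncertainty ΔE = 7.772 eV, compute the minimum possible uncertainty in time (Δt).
42.345 as

Using the energy-time uncertainty principle:
ΔEΔt ≥ ℏ/2

The minimum uncertainty in time is:
Δt_min = ℏ/(2ΔE)
Δt_min = (1.055e-34 J·s) / (2 × 1.245e-18 J)
Δt_min = 4.235e-17 s = 42.345 as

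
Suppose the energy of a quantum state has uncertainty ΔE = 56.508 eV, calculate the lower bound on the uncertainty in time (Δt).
5.824 as

Using the energy-time uncertainty principle:
ΔEΔt ≥ ℏ/2

The minimum uncertainty in time is:
Δt_min = ℏ/(2ΔE)
Δt_min = (1.055e-34 J·s) / (2 × 9.054e-18 J)
Δt_min = 5.824e-18 s = 5.824 as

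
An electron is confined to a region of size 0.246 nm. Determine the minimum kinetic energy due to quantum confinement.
157.396 meV

Using the uncertainty principle:

1. Position uncertainty: Δx ≈ 2.460e-10 m
2. Minimum momentum uncertainty: Δp = ℏ/(2Δx) = 2.143e-25 kg·m/s
3. Minimum kinetic energy:
   KE = (Δp)²/(2m) = (2.143e-25)²/(2 × 9.109e-31 kg)
   KE = 2.522e-20 J = 157.396 meV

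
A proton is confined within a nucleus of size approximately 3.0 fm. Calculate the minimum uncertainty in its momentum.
1.758 × 10^-20 kg·m/s

Using the Heisenberg uncertainty principle:
ΔxΔp ≥ ℏ/2

With Δx ≈ L = 3.000e-15 m (the confinement size):
Δp_min = ℏ/(2Δx)
Δp_min = (1.055e-34 J·s) / (2 × 3.000e-15 m)
Δp_min = 1.758e-20 kg·m/s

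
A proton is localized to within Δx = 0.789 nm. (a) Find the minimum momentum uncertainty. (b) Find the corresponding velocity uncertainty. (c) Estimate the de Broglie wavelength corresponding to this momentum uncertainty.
(a) Δp_min = 6.683 × 10^-26 kg·m/s
(b) Δv_min = 39.955 m/s
(c) λ_dB = 9.915 nm

Step-by-step:

(a) From the uncertainty principle:
Δp_min = ℏ/(2Δx) = (1.055e-34 J·s)/(2 × 7.890e-10 m) = 6.683e-26 kg·m/s

(b) The velocity uncertainty:
Δv = Δp/m = (6.683e-26 kg·m/s)/(1.673e-27 kg) = 3.996e+01 m/s = 39.955 m/s

(c) The de Broglie wavelength for this momentum:
λ = h/p = (6.626e-34 J·s)/(6.683e-26 kg·m/s) = 9.915e-09 m = 9.915 nm

Note: The de Broglie wavelength is comparable to the localization size, as expected from wave-particle duality.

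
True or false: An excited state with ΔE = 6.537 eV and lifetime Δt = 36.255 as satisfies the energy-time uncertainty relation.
No, it violates the uncertainty relation.

Calculate the product ΔEΔt:
ΔE = 6.537 eV = 1.047e-18 J
ΔEΔt = (1.047e-18 J) × (3.626e-17 s)
ΔEΔt = 3.797e-35 J·s

Compare to the minimum allowed value ℏ/2:
ℏ/2 = 5.273e-35 J·s

Since ΔEΔt = 3.797e-35 J·s < 5.273e-35 J·s = ℏ/2,
this violates the uncertainty relation.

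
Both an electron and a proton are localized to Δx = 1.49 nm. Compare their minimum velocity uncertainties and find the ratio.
The electron has the larger minimum velocity uncertainty, by a ratio of 1836.2.

For both particles, Δp_min = ℏ/(2Δx) = 3.539e-26 kg·m/s (same for both).

The velocity uncertainty is Δv = Δp/m:
- electron: Δv = 3.539e-26 / 9.109e-31 = 3.885e+04 m/s = 38.848 km/s
- proton: Δv = 3.539e-26 / 1.673e-27 = 2.116e+01 m/s = 21.157 m/s

Ratio: 3.885e+04 / 2.116e+01 = 1836.2

The lighter particle has larger velocity uncertainty because Δv ∝ 1/m.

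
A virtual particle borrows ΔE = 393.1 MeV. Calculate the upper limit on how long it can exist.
8.372 × 10^-25 s

Using the energy-time uncertainty principle:
ΔEΔt ≥ ℏ/2

For a virtual particle borrowing energy ΔE, the maximum lifetime is:
Δt_max = ℏ/(2ΔE)

Converting energy:
ΔE = 393.1 MeV = 6.298e-11 J

Δt_max = (1.055e-34 J·s) / (2 × 6.298e-11 J)
Δt_max = 8.372e-25 s = 8.372 × 10^-25 s

Virtual particles with higher borrowed energy exist for shorter times.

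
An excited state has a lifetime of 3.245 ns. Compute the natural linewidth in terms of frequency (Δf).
24.523 MHz

Using the energy-time uncertainty principle and E = hf:
ΔEΔt ≥ ℏ/2
hΔf·Δt ≥ ℏ/2

The minimum frequency uncertainty is:
Δf = ℏ/(2hτ) = 1/(4πτ)
Δf = 1/(4π × 3.245e-09 s)
Δf = 2.452e+07 Hz = 24.523 MHz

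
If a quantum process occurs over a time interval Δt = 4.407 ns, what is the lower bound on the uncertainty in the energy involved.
74.678 neV

Using the energy-time uncertainty principle:
ΔEΔt ≥ ℏ/2

The minimum uncertainty in energy is:
ΔE_min = ℏ/(2Δt)
ΔE_min = (1.055e-34 J·s) / (2 × 4.407e-09 s)
ΔE_min = 1.196e-26 J = 74.678 neV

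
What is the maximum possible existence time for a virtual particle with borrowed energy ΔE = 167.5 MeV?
1.965 ys

Using the energy-time uncertainty principle:
ΔEΔt ≥ ℏ/2

For a virtual particle borrowing energy ΔE, the maximum lifetime is:
Δt_max = ℏ/(2ΔE)

Converting energy:
ΔE = 167.5 MeV = 2.684e-11 J

Δt_max = (1.055e-34 J·s) / (2 × 2.684e-11 J)
Δt_max = 1.965e-24 s = 1.965 ys

Virtual particles with higher borrowed energy exist for shorter times.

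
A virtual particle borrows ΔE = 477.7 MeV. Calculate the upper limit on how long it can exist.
6.889 × 10^-25 s

Using the energy-time uncertainty principle:
ΔEΔt ≥ ℏ/2

For a virtual particle borrowing energy ΔE, the maximum lifetime is:
Δt_max = ℏ/(2ΔE)

Converting energy:
ΔE = 477.7 MeV = 7.654e-11 J

Δt_max = (1.055e-34 J·s) / (2 × 7.654e-11 J)
Δt_max = 6.889e-25 s = 6.889 × 10^-25 s

Virtual particles with higher borrowed energy exist for shorter times.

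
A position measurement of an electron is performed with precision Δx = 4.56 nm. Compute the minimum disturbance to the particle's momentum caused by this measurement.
1.156 × 10^-26 kg·m/s

The uncertainty principle implies that measuring position disturbs momentum:
ΔxΔp ≥ ℏ/2

When we measure position with precision Δx, we necessarily introduce a momentum uncertainty:
Δp ≥ ℏ/(2Δx)
Δp_min = (1.055e-34 J·s) / (2 × 4.560e-09 m)
Δp_min = 1.156e-26 kg·m/s

The more precisely we measure position, the greater the momentum disturbance.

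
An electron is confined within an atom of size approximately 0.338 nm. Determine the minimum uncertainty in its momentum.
1.560 × 10^-25 kg·m/s

Using the Heisenberg uncertainty principle:
ΔxΔp ≥ ℏ/2

With Δx ≈ L = 3.380e-10 m (the confinement size):
Δp_min = ℏ/(2Δx)
Δp_min = (1.055e-34 J·s) / (2 × 3.380e-10 m)
Δp_min = 1.560e-25 kg·m/s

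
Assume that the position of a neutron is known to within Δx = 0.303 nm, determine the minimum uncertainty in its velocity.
103.898 m/s

Using the Heisenberg uncertainty principle and Δp = mΔv:
ΔxΔp ≥ ℏ/2
Δx(mΔv) ≥ ℏ/2

The minimum uncertainty in velocity is:
Δv_min = ℏ/(2mΔx)
Δv_min = (1.055e-34 J·s) / (2 × 1.675e-27 kg × 3.030e-10 m)
Δv_min = 1.039e+02 m/s = 103.898 m/s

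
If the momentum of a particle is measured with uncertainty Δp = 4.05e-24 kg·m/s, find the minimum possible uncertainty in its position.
13.019 pm

Using the Heisenberg uncertainty principle:
ΔxΔp ≥ ℏ/2

The minimum uncertainty in position is:
Δx_min = ℏ/(2Δp)
Δx_min = (1.055e-34 J·s) / (2 × 4.050e-24 kg·m/s)
Δx_min = 1.302e-11 m = 13.019 pm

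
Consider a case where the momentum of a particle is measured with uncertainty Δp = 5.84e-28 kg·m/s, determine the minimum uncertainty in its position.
90.289 nm

Using the Heisenberg uncertainty principle:
ΔxΔp ≥ ℏ/2

The minimum uncertainty in position is:
Δx_min = ℏ/(2Δp)
Δx_min = (1.055e-34 J·s) / (2 × 5.840e-28 kg·m/s)
Δx_min = 9.029e-08 m = 90.289 nm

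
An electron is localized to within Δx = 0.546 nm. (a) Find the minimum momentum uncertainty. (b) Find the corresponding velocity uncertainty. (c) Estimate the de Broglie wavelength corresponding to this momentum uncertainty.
(a) Δp_min = 9.657 × 10^-26 kg·m/s
(b) Δv_min = 106.014 km/s
(c) λ_dB = 6.861 nm

Step-by-step:

(a) From the uncertainty principle:
Δp_min = ℏ/(2Δx) = (1.055e-34 J·s)/(2 × 5.460e-10 m) = 9.657e-26 kg·m/s

(b) The velocity uncertainty:
Δv = Δp/m = (9.657e-26 kg·m/s)/(9.109e-31 kg) = 1.060e+05 m/s = 106.014 km/s

(c) The de Broglie wavelength for this momentum:
λ = h/p = (6.626e-34 J·s)/(9.657e-26 kg·m/s) = 6.861e-09 m = 6.861 nm

Note: The de Broglie wavelength is comparable to the localization size, as expected from wave-particle duality.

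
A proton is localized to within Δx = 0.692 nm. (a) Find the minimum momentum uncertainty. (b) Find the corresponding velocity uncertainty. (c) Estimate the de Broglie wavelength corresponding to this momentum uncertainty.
(a) Δp_min = 7.620 × 10^-26 kg·m/s
(b) Δv_min = 45.556 m/s
(c) λ_dB = 8.696 nm

Step-by-step:

(a) From the uncertainty principle:
Δp_min = ℏ/(2Δx) = (1.055e-34 J·s)/(2 × 6.920e-10 m) = 7.620e-26 kg·m/s

(b) The velocity uncertainty:
Δv = Δp/m = (7.620e-26 kg·m/s)/(1.673e-27 kg) = 4.556e+01 m/s = 45.556 m/s

(c) The de Broglie wavelength for this momentum:
λ = h/p = (6.626e-34 J·s)/(7.620e-26 kg·m/s) = 8.696e-09 m = 8.696 nm

Note: The de Broglie wavelength is comparable to the localization size, as expected from wave-particle duality.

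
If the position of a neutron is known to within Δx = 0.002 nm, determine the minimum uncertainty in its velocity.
15.741 km/s

Using the Heisenberg uncertainty principle and Δp = mΔv:
ΔxΔp ≥ ℏ/2
Δx(mΔv) ≥ ℏ/2

The minimum uncertainty in velocity is:
Δv_min = ℏ/(2mΔx)
Δv_min = (1.055e-34 J·s) / (2 × 1.675e-27 kg × 2.000e-12 m)
Δv_min = 1.574e+04 m/s = 15.741 km/s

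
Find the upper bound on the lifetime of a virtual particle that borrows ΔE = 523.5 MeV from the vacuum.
6.287 × 10^-25 s

Using the energy-time uncertainty principle:
ΔEΔt ≥ ℏ/2

For a virtual particle borrowing energy ΔE, the maximum lifetime is:
Δt_max = ℏ/(2ΔE)

Converting energy:
ΔE = 523.5 MeV = 8.387e-11 J

Δt_max = (1.055e-34 J·s) / (2 × 8.387e-11 J)
Δt_max = 6.287e-25 s = 6.287 × 10^-25 s

Virtual particles with higher borrowed energy exist for shorter times.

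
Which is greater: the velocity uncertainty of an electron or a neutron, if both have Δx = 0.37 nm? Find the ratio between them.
The electron has the larger minimum velocity uncertainty, by a ratio of 1838.7.

For both particles, Δp_min = ℏ/(2Δx) = 1.425e-25 kg·m/s (same for both).

The velocity uncertainty is Δv = Δp/m:
- electron: Δv = 1.425e-25 / 9.109e-31 = 1.564e+05 m/s = 156.443 km/s
- neutron: Δv = 1.425e-25 / 1.675e-27 = 8.508e+01 m/s = 85.084 m/s

Ratio: 1.564e+05 / 8.508e+01 = 1838.7

The lighter particle has larger velocity uncertainty because Δv ∝ 1/m.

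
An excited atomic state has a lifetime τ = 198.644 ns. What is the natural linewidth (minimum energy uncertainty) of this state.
1.657 neV

Using the energy-time uncertainty principle:
ΔEΔt ≥ ℏ/2

The lifetime τ represents the time uncertainty Δt.
The natural linewidth (minimum energy uncertainty) is:

ΔE = ℏ/(2τ)
ΔE = (1.055e-34 J·s) / (2 × 1.986e-07 s)
ΔE = 2.654e-28 J = 1.657 neV

This natural linewidth limits the precision of spectroscopic measurements.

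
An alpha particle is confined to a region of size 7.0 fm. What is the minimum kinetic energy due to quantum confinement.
26.649 keV

Using the uncertainty principle:

1. Position uncertainty: Δx ≈ 7.000e-15 m
2. Minimum momentum uncertainty: Δp = ℏ/(2Δx) = 7.533e-21 kg·m/s
3. Minimum kinetic energy:
   KE = (Δp)²/(2m) = (7.533e-21)²/(2 × 6.645e-27 kg)
   KE = 4.270e-15 J = 26.649 keV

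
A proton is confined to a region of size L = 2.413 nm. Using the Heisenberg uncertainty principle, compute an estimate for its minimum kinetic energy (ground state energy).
890.922 neV

Using the uncertainty principle to estimate ground state energy:

1. The position uncertainty is approximately the confinement size:
   Δx ≈ L = 2.413e-09 m

2. From ΔxΔp ≥ ℏ/2, the minimum momentum uncertainty is:
   Δp ≈ ℏ/(2L) = 2.185e-26 kg·m/s

3. The kinetic energy is approximately:
   KE ≈ (Δp)²/(2m) = (2.185e-26)²/(2 × 1.673e-27 kg)
   KE ≈ 1.427e-25 J = 890.922 neV

This is an order-of-magnitude estimate of the ground state energy.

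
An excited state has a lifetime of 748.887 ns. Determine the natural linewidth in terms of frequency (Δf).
106.261 kHz

Using the energy-time uncertainty principle and E = hf:
ΔEΔt ≥ ℏ/2
hΔf·Δt ≥ ℏ/2

The minimum frequency uncertainty is:
Δf = ℏ/(2hτ) = 1/(4πτ)
Δf = 1/(4π × 7.489e-07 s)
Δf = 1.063e+05 Hz = 106.261 kHz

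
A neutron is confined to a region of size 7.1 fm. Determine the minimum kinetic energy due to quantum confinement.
102.764 keV

Using the uncertainty principle:

1. Position uncertainty: Δx ≈ 7.100e-15 m
2. Minimum momentum uncertainty: Δp = ℏ/(2Δx) = 7.427e-21 kg·m/s
3. Minimum kinetic energy:
   KE = (Δp)²/(2m) = (7.427e-21)²/(2 × 1.675e-27 kg)
   KE = 1.646e-14 J = 102.764 keV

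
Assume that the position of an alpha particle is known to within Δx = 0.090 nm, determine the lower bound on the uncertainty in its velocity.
88.172 m/s

Using the Heisenberg uncertainty principle and Δp = mΔv:
ΔxΔp ≥ ℏ/2
Δx(mΔv) ≥ ℏ/2

The minimum uncertainty in velocity is:
Δv_min = ℏ/(2mΔx)
Δv_min = (1.055e-34 J·s) / (2 × 6.645e-27 kg × 9.000e-11 m)
Δv_min = 8.817e+01 m/s = 88.172 m/s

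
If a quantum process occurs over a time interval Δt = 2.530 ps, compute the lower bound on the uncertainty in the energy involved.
130.081 μeV

Using the energy-time uncertainty principle:
ΔEΔt ≥ ℏ/2

The minimum uncertainty in energy is:
ΔE_min = ℏ/(2Δt)
ΔE_min = (1.055e-34 J·s) / (2 × 2.530e-12 s)
ΔE_min = 2.084e-23 J = 130.081 μeV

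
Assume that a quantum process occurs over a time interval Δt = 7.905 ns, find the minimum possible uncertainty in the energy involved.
41.633 neV

Using the energy-time uncertainty principle:
ΔEΔt ≥ ℏ/2

The minimum uncertainty in energy is:
ΔE_min = ℏ/(2Δt)
ΔE_min = (1.055e-34 J·s) / (2 × 7.905e-09 s)
ΔE_min = 6.670e-27 J = 41.633 neV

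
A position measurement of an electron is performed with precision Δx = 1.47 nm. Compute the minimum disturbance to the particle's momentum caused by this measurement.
3.587 × 10^-26 kg·m/s

The uncertainty principle implies that measuring position disturbs momentum:
ΔxΔp ≥ ℏ/2

When we measure position with precision Δx, we necessarily introduce a momentum uncertainty:
Δp ≥ ℏ/(2Δx)
Δp_min = (1.055e-34 J·s) / (2 × 1.470e-09 m)
Δp_min = 3.587e-26 kg·m/s

The more precisely we measure position, the greater the momentum disturbance.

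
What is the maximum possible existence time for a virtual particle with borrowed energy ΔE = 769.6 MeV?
4.276 × 10^-25 s

Using the energy-time uncertainty principle:
ΔEΔt ≥ ℏ/2

For a virtual particle borrowing energy ΔE, the maximum lifetime is:
Δt_max = ℏ/(2ΔE)

Converting energy:
ΔE = 769.6 MeV = 1.233e-10 J

Δt_max = (1.055e-34 J·s) / (2 × 1.233e-10 J)
Δt_max = 4.276e-25 s = 4.276 × 10^-25 s

Virtual particles with higher borrowed energy exist for shorter times.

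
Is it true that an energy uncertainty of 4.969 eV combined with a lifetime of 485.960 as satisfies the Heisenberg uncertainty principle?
Yes, it satisfies the uncertainty relation.

Calculate the product ΔEΔt:
ΔE = 4.969 eV = 7.961e-19 J
ΔEΔt = (7.961e-19 J) × (4.860e-16 s)
ΔEΔt = 3.869e-34 J·s

Compare to the minimum allowed value ℏ/2:
ℏ/2 = 5.273e-35 J·s

Since ΔEΔt = 3.869e-34 J·s ≥ 5.273e-35 J·s = ℏ/2,
this satisfies the uncertainty relation.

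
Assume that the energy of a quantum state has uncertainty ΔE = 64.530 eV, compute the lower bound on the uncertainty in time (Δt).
5.100 as

Using the energy-time uncertainty principle:
ΔEΔt ≥ ℏ/2

The minimum uncertainty in time is:
Δt_min = ℏ/(2ΔE)
Δt_min = (1.055e-34 J·s) / (2 × 1.034e-17 J)
Δt_min = 5.100e-18 s = 5.100 as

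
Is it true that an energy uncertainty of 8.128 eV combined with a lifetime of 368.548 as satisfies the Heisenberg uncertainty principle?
Yes, it satisfies the uncertainty relation.

Calculate the product ΔEΔt:
ΔE = 8.128 eV = 1.302e-18 J
ΔEΔt = (1.302e-18 J) × (3.685e-16 s)
ΔEΔt = 4.799e-34 J·s

Compare to the minimum allowed value ℏ/2:
ℏ/2 = 5.273e-35 J·s

Since ΔEΔt = 4.799e-34 J·s ≥ 5.273e-35 J·s = ℏ/2,
this satisfies the uncertainty relation.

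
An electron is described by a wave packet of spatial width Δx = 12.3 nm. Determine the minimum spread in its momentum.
4.287 × 10^-27 kg·m/s

For a wave packet, the spatial width Δx and momentum spread Δp are related by the uncertainty principle:
ΔxΔp ≥ ℏ/2

The minimum momentum spread is:
Δp_min = ℏ/(2Δx)
Δp_min = (1.055e-34 J·s) / (2 × 1.230e-08 m)
Δp_min = 4.287e-27 kg·m/s

A wave packet cannot have both a well-defined position and well-defined momentum.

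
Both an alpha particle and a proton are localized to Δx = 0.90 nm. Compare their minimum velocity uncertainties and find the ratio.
The proton has the larger minimum velocity uncertainty, by a ratio of 4.0.

For both particles, Δp_min = ℏ/(2Δx) = 5.859e-26 kg·m/s (same for both).

The velocity uncertainty is Δv = Δp/m:
- alpha particle: Δv = 5.859e-26 / 6.645e-27 = 8.817e+00 m/s = 8.817 m/s
- proton: Δv = 5.859e-26 / 1.673e-27 = 3.503e+01 m/s = 35.027 m/s

Ratio: 3.503e+01 / 8.817e+00 = 4.0

The lighter particle has larger velocity uncertainty because Δv ∝ 1/m.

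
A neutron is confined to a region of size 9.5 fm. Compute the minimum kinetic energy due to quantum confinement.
57.400 keV

Using the uncertainty principle:

1. Position uncertainty: Δx ≈ 9.500e-15 m
2. Minimum momentum uncertainty: Δp = ℏ/(2Δx) = 5.550e-21 kg·m/s
3. Minimum kinetic energy:
   KE = (Δp)²/(2m) = (5.550e-21)²/(2 × 1.675e-27 kg)
   KE = 9.196e-15 J = 57.400 keV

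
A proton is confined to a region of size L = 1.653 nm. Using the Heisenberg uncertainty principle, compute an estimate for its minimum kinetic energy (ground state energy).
1.898 μeV

Using the uncertainty principle to estimate ground state energy:

1. The position uncertainty is approximately the confinement size:
   Δx ≈ L = 1.653e-09 m

2. From ΔxΔp ≥ ℏ/2, the minimum momentum uncertainty is:
   Δp ≈ ℏ/(2L) = 3.190e-26 kg·m/s

3. The kinetic energy is approximately:
   KE ≈ (Δp)²/(2m) = (3.190e-26)²/(2 × 1.673e-27 kg)
   KE ≈ 3.042e-25 J = 1.898 μeV

This is an order-of-magnitude estimate of the ground state energy.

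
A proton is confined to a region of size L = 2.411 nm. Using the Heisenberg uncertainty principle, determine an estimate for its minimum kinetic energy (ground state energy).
892.400 neV

Using the uncertainty principle to estimate ground state energy:

1. The position uncertainty is approximately the confinement size:
   Δx ≈ L = 2.411e-09 m

2. From ΔxΔp ≥ ℏ/2, the minimum momentum uncertainty is:
   Δp ≈ ℏ/(2L) = 2.187e-26 kg·m/s

3. The kinetic energy is approximately:
   KE ≈ (Δp)²/(2m) = (2.187e-26)²/(2 × 1.673e-27 kg)
   KE ≈ 1.430e-25 J = 892.400 neV

This is an order-of-magnitude estimate of the ground state energy.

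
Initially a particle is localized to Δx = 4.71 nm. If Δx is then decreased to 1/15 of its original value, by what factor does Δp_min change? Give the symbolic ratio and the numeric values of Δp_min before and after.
Original Δp_min = 1.120 × 10^-26 kg·m/s; new Δp'_min = 1.679 × 10^-25 kg·m/s; ratio Δp'_min/Δp_min = 15.

From the uncertainty principle ΔxΔp ≥ ℏ/2, the minimum momentum uncertainty is Δp_min = ℏ/(2Δx).

Original (Δx = 4.71 nm = 4.710e-09 m):
Δp_min = (1.055e-34 J·s)/(2 × 4.710e-09 m) = 1.120e-26 kg·m/s

When Δx → (1/15)Δx:
Δp'_min = ℏ/(2 × (1/15)Δx) = 15 × ℏ/(2Δx) = 15 × Δp_min
Δp'_min = 15 × 1.120e-26 kg·m/s = 1.679e-25 kg·m/s

Since Δp_min ∝ 1/Δx, when Δx is decreased to 1/15 of its original value, Δp_min increases to 15 times its original value.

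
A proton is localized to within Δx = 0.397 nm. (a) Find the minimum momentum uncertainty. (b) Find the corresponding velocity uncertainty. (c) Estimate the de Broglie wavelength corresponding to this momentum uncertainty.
(a) Δp_min = 1.328 × 10^-25 kg·m/s
(b) Δv_min = 79.407 m/s
(c) λ_dB = 4.989 nm

Step-by-step:

(a) From the uncertainty principle:
Δp_min = ℏ/(2Δx) = (1.055e-34 J·s)/(2 × 3.970e-10 m) = 1.328e-25 kg·m/s

(b) The velocity uncertainty:
Δv = Δp/m = (1.328e-25 kg·m/s)/(1.673e-27 kg) = 7.941e+01 m/s = 79.407 m/s

(c) The de Broglie wavelength for this momentum:
λ = h/p = (6.626e-34 J·s)/(1.328e-25 kg·m/s) = 4.989e-09 m = 4.989 nm

Note: The de Broglie wavelength is comparable to the localization size, as expected from wave-particle duality.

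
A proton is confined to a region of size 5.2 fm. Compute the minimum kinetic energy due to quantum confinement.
191.844 keV

Using the uncertainty principle:

1. Position uncertainty: Δx ≈ 5.200e-15 m
2. Minimum momentum uncertainty: Δp = ℏ/(2Δx) = 1.014e-20 kg·m/s
3. Minimum kinetic energy:
   KE = (Δp)²/(2m) = (1.014e-20)²/(2 × 1.673e-27 kg)
   KE = 3.074e-14 J = 191.844 keV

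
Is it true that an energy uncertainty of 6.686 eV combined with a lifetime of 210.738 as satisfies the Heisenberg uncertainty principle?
Yes, it satisfies the uncertainty relation.

Calculate the product ΔEΔt:
ΔE = 6.686 eV = 1.071e-18 J
ΔEΔt = (1.071e-18 J) × (2.107e-16 s)
ΔEΔt = 2.257e-34 J·s

Compare to the minimum allowed value ℏ/2:
ℏ/2 = 5.273e-35 J·s

Since ΔEΔt = 2.257e-34 J·s ≥ 5.273e-35 J·s = ℏ/2,
this satisfies the uncertainty relation.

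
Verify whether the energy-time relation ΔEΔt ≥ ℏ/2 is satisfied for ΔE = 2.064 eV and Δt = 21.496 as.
No, it violates the uncertainty relation.

Calculate the product ΔEΔt:
ΔE = 2.064 eV = 3.307e-19 J
ΔEΔt = (3.307e-19 J) × (2.150e-17 s)
ΔEΔt = 7.108e-36 J·s

Compare to the minimum allowed value ℏ/2:
ℏ/2 = 5.273e-35 J·s

Since ΔEΔt = 7.108e-36 J·s < 5.273e-35 J·s = ℏ/2,
this violates the uncertainty relation.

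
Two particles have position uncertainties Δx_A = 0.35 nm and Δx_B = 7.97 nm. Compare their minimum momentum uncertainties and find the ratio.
Particle A has the larger minimum momentum uncertainty, by a factor of 22.77.

For each particle, the minimum momentum uncertainty is Δp_min = ℏ/(2Δx):

Particle A: Δp_A = ℏ/(2×3.500e-10 m) = 1.507e-25 kg·m/s
Particle B: Δp_B = ℏ/(2×7.970e-09 m) = 6.616e-27 kg·m/s

Ratio: Δp_A/Δp_B = 22.77

Since Δp_min ∝ 1/Δx, the particle with smaller position uncertainty (A) has larger momentum uncertainty.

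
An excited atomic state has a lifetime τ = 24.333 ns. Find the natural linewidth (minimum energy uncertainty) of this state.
13.525 neV

Using the energy-time uncertainty principle:
ΔEΔt ≥ ℏ/2

The lifetime τ represents the time uncertainty Δt.
The natural linewidth (minimum energy uncertainty) is:

ΔE = ℏ/(2τ)
ΔE = (1.055e-34 J·s) / (2 × 2.433e-08 s)
ΔE = 2.167e-27 J = 13.525 neV

This natural linewidth limits the precision of spectroscopic measurements.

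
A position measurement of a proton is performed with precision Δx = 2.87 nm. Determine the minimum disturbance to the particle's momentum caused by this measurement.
1.837 × 10^-26 kg·m/s

The uncertainty principle implies that measuring position disturbs momentum:
ΔxΔp ≥ ℏ/2

When we measure position with precision Δx, we necessarily introduce a momentum uncertainty:
Δp ≥ ℏ/(2Δx)
Δp_min = (1.055e-34 J·s) / (2 × 2.870e-09 m)
Δp_min = 1.837e-26 kg·m/s

The more precisely we measure position, the greater the momentum disturbance.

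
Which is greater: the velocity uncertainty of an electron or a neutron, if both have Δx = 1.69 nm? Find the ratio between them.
The electron has the larger minimum velocity uncertainty, by a ratio of 1838.7.

For both particles, Δp_min = ℏ/(2Δx) = 3.120e-26 kg·m/s (same for both).

The velocity uncertainty is Δv = Δp/m:
- electron: Δv = 3.120e-26 / 9.109e-31 = 3.425e+04 m/s = 34.251 km/s
- neutron: Δv = 3.120e-26 / 1.675e-27 = 1.863e+01 m/s = 18.628 m/s

Ratio: 3.425e+04 / 1.863e+01 = 1838.7

The lighter particle has larger velocity uncertainty because Δv ∝ 1/m.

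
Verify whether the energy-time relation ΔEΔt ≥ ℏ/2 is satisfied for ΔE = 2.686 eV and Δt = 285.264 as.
Yes, it satisfies the uncertainty relation.

Calculate the product ΔEΔt:
ΔE = 2.686 eV = 4.303e-19 J
ΔEΔt = (4.303e-19 J) × (2.853e-16 s)
ΔEΔt = 1.228e-34 J·s

Compare to the minimum allowed value ℏ/2:
ℏ/2 = 5.273e-35 J·s

Since ΔEΔt = 1.228e-34 J·s ≥ 5.273e-35 J·s = ℏ/2,
this satisfies the uncertainty relation.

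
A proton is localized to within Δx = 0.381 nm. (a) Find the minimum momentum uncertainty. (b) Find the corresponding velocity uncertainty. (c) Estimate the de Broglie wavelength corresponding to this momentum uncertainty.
(a) Δp_min = 1.384 × 10^-25 kg·m/s
(b) Δv_min = 82.742 m/s
(c) λ_dB = 4.788 nm

Step-by-step:

(a) From the uncertainty principle:
Δp_min = ℏ/(2Δx) = (1.055e-34 J·s)/(2 × 3.810e-10 m) = 1.384e-25 kg·m/s

(b) The velocity uncertainty:
Δv = Δp/m = (1.384e-25 kg·m/s)/(1.673e-27 kg) = 8.274e+01 m/s = 82.742 m/s

(c) The de Broglie wavelength for this momentum:
λ = h/p = (6.626e-34 J·s)/(1.384e-25 kg·m/s) = 4.788e-09 m = 4.788 nm

Note: The de Broglie wavelength is comparable to the localization size, as expected from wave-particle duality.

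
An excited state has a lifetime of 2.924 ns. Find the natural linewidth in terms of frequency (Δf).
27.215 MHz

Using the energy-time uncertainty principle and E = hf:
ΔEΔt ≥ ℏ/2
hΔf·Δt ≥ ℏ/2

The minimum frequency uncertainty is:
Δf = ℏ/(2hτ) = 1/(4πτ)
Δf = 1/(4π × 2.924e-09 s)
Δf = 2.722e+07 Hz = 27.215 MHz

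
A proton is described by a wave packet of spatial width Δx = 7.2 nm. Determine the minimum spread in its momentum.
7.323 × 10^-27 kg·m/s

For a wave packet, the spatial width Δx and momentum spread Δp are related by the uncertainty principle:
ΔxΔp ≥ ℏ/2

The minimum momentum spread is:
Δp_min = ℏ/(2Δx)
Δp_min = (1.055e-34 J·s) / (2 × 7.200e-09 m)
Δp_min = 7.323e-27 kg·m/s

A wave packet cannot have both a well-defined position and well-defined momentum.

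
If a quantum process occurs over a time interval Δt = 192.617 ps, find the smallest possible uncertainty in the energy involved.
1.709 μeV

Using the energy-time uncertainty principle:
ΔEΔt ≥ ℏ/2

The minimum uncertainty in energy is:
ΔE_min = ℏ/(2Δt)
ΔE_min = (1.055e-34 J·s) / (2 × 1.926e-10 s)
ΔE_min = 2.737e-25 J = 1.709 μeV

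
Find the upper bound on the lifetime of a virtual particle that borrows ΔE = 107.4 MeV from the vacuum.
3.064 ys

Using the energy-time uncertainty principle:
ΔEΔt ≥ ℏ/2

For a virtual particle borrowing energy ΔE, the maximum lifetime is:
Δt_max = ℏ/(2ΔE)

Converting energy:
ΔE = 107.4 MeV = 1.721e-11 J

Δt_max = (1.055e-34 J·s) / (2 × 1.721e-11 J)
Δt_max = 3.064e-24 s = 3.064 ys

Virtual particles with higher borrowed energy exist for shorter times.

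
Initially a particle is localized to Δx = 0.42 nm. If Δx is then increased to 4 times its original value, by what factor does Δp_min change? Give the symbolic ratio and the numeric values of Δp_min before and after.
Original Δp_min = 1.255 × 10^-25 kg·m/s; new Δp'_min = 3.139 × 10^-26 kg·m/s; ratio Δp'_min/Δp_min = 1/4.

From the uncertainty principle ΔxΔp ≥ ℏ/2, the minimum momentum uncertainty is Δp_min = ℏ/(2Δx).

Original (Δx = 0.42 nm = 4.200e-10 m):
Δp_min = (1.055e-34 J·s)/(2 × 4.200e-10 m) = 1.255e-25 kg·m/s

When Δx → 4Δx:
Δp'_min = ℏ/(2 × 4Δx) = (1/4) × ℏ/(2Δx) = (1/4) × Δp_min
Δp'_min = 1/4 × 1.255e-25 kg·m/s = 3.139e-26 kg·m/s

Since Δp_min ∝ 1/Δx, when Δx is increased to 4 times its original value, Δp_min decreases to 1/4 of its original value.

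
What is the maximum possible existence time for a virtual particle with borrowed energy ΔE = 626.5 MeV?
5.253 × 10^-25 s

Using the energy-time uncertainty principle:
ΔEΔt ≥ ℏ/2

For a virtual particle borrowing energy ΔE, the maximum lifetime is:
Δt_max = ℏ/(2ΔE)

Converting energy:
ΔE = 626.5 MeV = 1.004e-10 J

Δt_max = (1.055e-34 J·s) / (2 × 1.004e-10 J)
Δt_max = 5.253e-25 s = 5.253 × 10^-25 s

Virtual particles with higher borrowed energy exist for shorter times.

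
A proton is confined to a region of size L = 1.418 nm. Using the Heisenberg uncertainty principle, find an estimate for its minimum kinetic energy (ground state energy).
2.580 μeV

Using the uncertainty principle to estimate ground state energy:

1. The position uncertainty is approximately the confinement size:
   Δx ≈ L = 1.418e-09 m

2. From ΔxΔp ≥ ℏ/2, the minimum momentum uncertainty is:
   Δp ≈ ℏ/(2L) = 3.719e-26 kg·m/s

3. The kinetic energy is approximately:
   KE ≈ (Δp)²/(2m) = (3.719e-26)²/(2 × 1.673e-27 kg)
   KE ≈ 4.133e-25 J = 2.580 μeV

This is an order-of-magnitude estimate of the ground state energy.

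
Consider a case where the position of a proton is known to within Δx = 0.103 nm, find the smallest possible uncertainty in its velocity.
306.063 m/s

Using the Heisenberg uncertainty principle and Δp = mΔv:
ΔxΔp ≥ ℏ/2
Δx(mΔv) ≥ ℏ/2

The minimum uncertainty in velocity is:
Δv_min = ℏ/(2mΔx)
Δv_min = (1.055e-34 J·s) / (2 × 1.673e-27 kg × 1.030e-10 m)
Δv_min = 3.061e+02 m/s = 306.063 m/s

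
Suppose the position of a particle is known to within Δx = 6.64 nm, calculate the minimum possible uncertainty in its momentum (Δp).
7.941 × 10^-27 kg·m/s

Using the Heisenberg uncertainty principle:
ΔxΔp ≥ ℏ/2

The minimum uncertainty in momentum is:
Δp_min = ℏ/(2Δx)
Δp_min = (1.055e-34 J·s) / (2 × 6.640e-09 m)
Δp_min = 7.941e-27 kg·m/s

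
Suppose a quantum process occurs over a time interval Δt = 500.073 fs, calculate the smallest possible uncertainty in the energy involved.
658.116 μeV

Using the energy-time uncertainty principle:
ΔEΔt ≥ ℏ/2

The minimum uncertainty in energy is:
ΔE_min = ℏ/(2Δt)
ΔE_min = (1.055e-34 J·s) / (2 × 5.001e-13 s)
ΔE_min = 1.054e-22 J = 658.116 μeV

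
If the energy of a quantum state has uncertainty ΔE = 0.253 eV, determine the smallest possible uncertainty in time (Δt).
1.301 fs

Using the energy-time uncertainty principle:
ΔEΔt ≥ ℏ/2

The minimum uncertainty in time is:
Δt_min = ℏ/(2ΔE)
Δt_min = (1.055e-34 J·s) / (2 × 4.054e-20 J)
Δt_min = 1.301e-15 s = 1.301 fs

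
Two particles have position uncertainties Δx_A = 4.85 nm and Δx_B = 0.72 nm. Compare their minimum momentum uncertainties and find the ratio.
Particle B has the larger minimum momentum uncertainty, by a factor of 6.74.

For each particle, the minimum momentum uncertainty is Δp_min = ℏ/(2Δx):

Particle A: Δp_A = ℏ/(2×4.850e-09 m) = 1.087e-26 kg·m/s
Particle B: Δp_B = ℏ/(2×7.200e-10 m) = 7.323e-26 kg·m/s

Ratio: Δp_B/Δp_A = 6.74

Since Δp_min ∝ 1/Δx, the particle with smaller position uncertainty (B) has larger momentum uncertainty.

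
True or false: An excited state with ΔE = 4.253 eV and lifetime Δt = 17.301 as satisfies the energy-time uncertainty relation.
No, it violates the uncertainty relation.

Calculate the product ΔEΔt:
ΔE = 4.253 eV = 6.814e-19 J
ΔEΔt = (6.814e-19 J) × (1.730e-17 s)
ΔEΔt = 1.179e-35 J·s

Compare to the minimum allowed value ℏ/2:
ℏ/2 = 5.273e-35 J·s

Since ΔEΔt = 1.179e-35 J·s < 5.273e-35 J·s = ℏ/2,
this violates the uncertainty relation.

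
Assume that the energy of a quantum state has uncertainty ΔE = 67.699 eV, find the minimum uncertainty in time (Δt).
4.861 as

Using the energy-time uncertainty principle:
ΔEΔt ≥ ℏ/2

The minimum uncertainty in time is:
Δt_min = ℏ/(2ΔE)
Δt_min = (1.055e-34 J·s) / (2 × 1.085e-17 J)
Δt_min = 4.861e-18 s = 4.861 as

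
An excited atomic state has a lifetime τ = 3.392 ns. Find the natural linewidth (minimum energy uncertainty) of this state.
97.024 neV

Using the energy-time uncertainty principle:
ΔEΔt ≥ ℏ/2

The lifetime τ represents the time uncertainty Δt.
The natural linewidth (minimum energy uncertainty) is:

ΔE = ℏ/(2τ)
ΔE = (1.055e-34 J·s) / (2 × 3.392e-09 s)
ΔE = 1.554e-26 J = 97.024 neV

This natural linewidth limits the precision of spectroscopic measurements.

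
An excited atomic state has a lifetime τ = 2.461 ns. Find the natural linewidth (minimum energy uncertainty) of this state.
133.729 neV

Using the energy-time uncertainty principle:
ΔEΔt ≥ ℏ/2

The lifetime τ represents the time uncertainty Δt.
The natural linewidth (minimum energy uncertainty) is:

ΔE = ℏ/(2τ)
ΔE = (1.055e-34 J·s) / (2 × 2.461e-09 s)
ΔE = 2.143e-26 J = 133.729 neV

This natural linewidth limits the precision of spectroscopic measurements.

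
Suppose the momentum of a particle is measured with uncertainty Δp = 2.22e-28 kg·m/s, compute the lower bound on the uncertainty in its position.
237.516 nm

Using the Heisenberg uncertainty principle:
ΔxΔp ≥ ℏ/2

The minimum uncertainty in position is:
Δx_min = ℏ/(2Δp)
Δx_min = (1.055e-34 J·s) / (2 × 2.220e-28 kg·m/s)
Δx_min = 2.375e-07 m = 237.516 nm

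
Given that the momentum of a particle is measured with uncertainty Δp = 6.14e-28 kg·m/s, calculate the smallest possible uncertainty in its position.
85.877 nm

Using the Heisenberg uncertainty principle:
ΔxΔp ≥ ℏ/2

The minimum uncertainty in position is:
Δx_min = ℏ/(2Δp)
Δx_min = (1.055e-34 J·s) / (2 × 6.140e-28 kg·m/s)
Δx_min = 8.588e-08 m = 85.877 nm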